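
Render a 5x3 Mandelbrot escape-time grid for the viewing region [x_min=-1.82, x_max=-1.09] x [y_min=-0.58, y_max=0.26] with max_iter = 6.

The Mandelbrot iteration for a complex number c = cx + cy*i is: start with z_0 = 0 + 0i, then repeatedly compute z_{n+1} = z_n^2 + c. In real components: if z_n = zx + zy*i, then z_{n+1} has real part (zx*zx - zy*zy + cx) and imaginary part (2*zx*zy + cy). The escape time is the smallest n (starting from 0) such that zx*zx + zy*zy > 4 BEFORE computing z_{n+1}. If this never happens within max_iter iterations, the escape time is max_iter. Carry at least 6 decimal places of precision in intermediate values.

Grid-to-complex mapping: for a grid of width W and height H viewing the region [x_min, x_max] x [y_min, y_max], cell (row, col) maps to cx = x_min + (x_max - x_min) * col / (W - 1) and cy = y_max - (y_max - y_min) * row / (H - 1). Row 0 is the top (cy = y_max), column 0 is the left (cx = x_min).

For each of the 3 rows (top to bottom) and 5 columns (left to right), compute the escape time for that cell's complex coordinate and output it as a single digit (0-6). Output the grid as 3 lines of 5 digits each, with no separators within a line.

Answer: 44566
45666
33334

Derivation:
(row=0, col=0): c = -1.8200 + 0.2600i → escape time 4
(row=0, col=1): c = -1.6375 + 0.2600i → escape time 4
(row=0, col=2): c = -1.4550 + 0.2600i → escape time 5
(row=0, col=3): c = -1.2725 + 0.2600i → escape time 6
(row=0, col=4): c = -1.0900 + 0.2600i → escape time 6
(row=1, col=0): c = -1.8200 + -0.1600i → escape time 4
(row=1, col=1): c = -1.6375 + -0.1600i → escape time 5
(row=1, col=2): c = -1.4550 + -0.1600i → escape time 6
(row=1, col=3): c = -1.2725 + -0.1600i → escape time 6
(row=1, col=4): c = -1.0900 + -0.1600i → escape time 6
(row=2, col=0): c = -1.8200 + -0.5800i → escape time 3
(row=2, col=1): c = -1.6375 + -0.5800i → escape time 3
(row=2, col=2): c = -1.4550 + -0.5800i → escape time 3
(row=2, col=3): c = -1.2725 + -0.5800i → escape time 3
(row=2, col=4): c = -1.0900 + -0.5800i → escape time 4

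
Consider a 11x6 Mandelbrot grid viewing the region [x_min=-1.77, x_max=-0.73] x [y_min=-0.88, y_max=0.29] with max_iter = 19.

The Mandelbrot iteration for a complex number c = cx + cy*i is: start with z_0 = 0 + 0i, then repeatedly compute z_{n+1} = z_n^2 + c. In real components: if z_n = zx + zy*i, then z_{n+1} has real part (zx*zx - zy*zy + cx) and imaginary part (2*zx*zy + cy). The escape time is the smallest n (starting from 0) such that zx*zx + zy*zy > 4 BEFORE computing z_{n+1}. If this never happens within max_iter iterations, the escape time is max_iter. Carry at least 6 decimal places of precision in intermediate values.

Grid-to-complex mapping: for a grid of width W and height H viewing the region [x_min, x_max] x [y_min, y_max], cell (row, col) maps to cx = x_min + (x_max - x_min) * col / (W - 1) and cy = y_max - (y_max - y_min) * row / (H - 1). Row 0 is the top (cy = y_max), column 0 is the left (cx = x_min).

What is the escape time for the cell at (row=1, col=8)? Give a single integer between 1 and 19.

Answer: 19

Derivation:
z_0 = 0 + 0i, c = -0.9380 + 0.0560i
Iter 1: z = -0.9380 + 0.0560i, |z|^2 = 0.8830
Iter 2: z = -0.0613 + -0.0491i, |z|^2 = 0.0062
Iter 3: z = -0.9366 + 0.0620i, |z|^2 = 0.8812
Iter 4: z = -0.0645 + -0.0602i, |z|^2 = 0.0078
Iter 5: z = -0.9375 + 0.0638i, |z|^2 = 0.8829
Iter 6: z = -0.0632 + -0.0636i, |z|^2 = 0.0080
Iter 7: z = -0.9380 + 0.0640i, |z|^2 = 0.8840
Iter 8: z = -0.0622 + -0.0641i, |z|^2 = 0.0080
Iter 9: z = -0.9382 + 0.0640i, |z|^2 = 0.8844
Iter 10: z = -0.0618 + -0.0641i, |z|^2 = 0.0079
Iter 11: z = -0.9383 + 0.0639i, |z|^2 = 0.8845
Iter 12: z = -0.0617 + -0.0639i, |z|^2 = 0.0079
Iter 13: z = -0.9383 + 0.0639i, |z|^2 = 0.8845
Iter 14: z = -0.0617 + -0.0639i, |z|^2 = 0.0079
Iter 15: z = -0.9383 + 0.0639i, |z|^2 = 0.8844
Iter 16: z = -0.0617 + -0.0639i, |z|^2 = 0.0079
Iter 17: z = -0.9383 + 0.0639i, |z|^2 = 0.8844
Iter 18: z = -0.0617 + -0.0639i, |z|^2 = 0.0079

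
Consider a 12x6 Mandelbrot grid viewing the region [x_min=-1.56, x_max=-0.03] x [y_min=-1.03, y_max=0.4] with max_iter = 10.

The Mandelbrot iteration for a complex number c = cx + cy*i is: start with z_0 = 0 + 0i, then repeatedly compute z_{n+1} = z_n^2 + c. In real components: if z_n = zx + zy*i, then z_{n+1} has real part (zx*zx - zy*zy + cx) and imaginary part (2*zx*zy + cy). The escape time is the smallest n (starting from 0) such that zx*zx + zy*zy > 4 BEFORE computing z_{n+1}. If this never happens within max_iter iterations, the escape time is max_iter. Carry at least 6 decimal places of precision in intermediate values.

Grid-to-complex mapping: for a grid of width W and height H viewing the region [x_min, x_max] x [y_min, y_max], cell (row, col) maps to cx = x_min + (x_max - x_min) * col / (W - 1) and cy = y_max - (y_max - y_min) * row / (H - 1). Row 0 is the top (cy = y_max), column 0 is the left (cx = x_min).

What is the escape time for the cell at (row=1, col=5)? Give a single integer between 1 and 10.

z_0 = 0 + 0i, c = -0.8645 + 0.1140i
Iter 1: z = -0.8645 + 0.1140i, |z|^2 = 0.7604
Iter 2: z = -0.1301 + -0.0831i, |z|^2 = 0.0238
Iter 3: z = -0.8545 + 0.1356i, |z|^2 = 0.7486
Iter 4: z = -0.1527 + -0.1178i, |z|^2 = 0.0372
Iter 5: z = -0.8551 + 0.1500i, |z|^2 = 0.7537
Iter 6: z = -0.1558 + -0.1425i, |z|^2 = 0.0446
Iter 7: z = -0.8606 + 0.1584i, |z|^2 = 0.7657
Iter 8: z = -0.1491 + -0.1587i, |z|^2 = 0.0474
Iter 9: z = -0.8675 + 0.1613i, |z|^2 = 0.7786

Answer: 10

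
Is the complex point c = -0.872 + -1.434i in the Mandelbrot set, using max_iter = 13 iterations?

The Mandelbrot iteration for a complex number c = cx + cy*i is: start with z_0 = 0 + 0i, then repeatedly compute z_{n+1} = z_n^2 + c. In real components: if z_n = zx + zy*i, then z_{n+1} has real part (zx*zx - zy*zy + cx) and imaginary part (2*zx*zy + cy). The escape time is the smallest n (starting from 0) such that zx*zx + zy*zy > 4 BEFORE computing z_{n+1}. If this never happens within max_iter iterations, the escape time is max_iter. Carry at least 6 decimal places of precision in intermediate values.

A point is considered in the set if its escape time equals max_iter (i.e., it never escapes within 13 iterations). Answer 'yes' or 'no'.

Answer: no

Derivation:
z_0 = 0 + 0i, c = -0.8720 + -1.4340i
Iter 1: z = -0.8720 + -1.4340i, |z|^2 = 2.8167
Iter 2: z = -2.1680 + 1.0669i, |z|^2 = 5.8384
Escaped at iteration 2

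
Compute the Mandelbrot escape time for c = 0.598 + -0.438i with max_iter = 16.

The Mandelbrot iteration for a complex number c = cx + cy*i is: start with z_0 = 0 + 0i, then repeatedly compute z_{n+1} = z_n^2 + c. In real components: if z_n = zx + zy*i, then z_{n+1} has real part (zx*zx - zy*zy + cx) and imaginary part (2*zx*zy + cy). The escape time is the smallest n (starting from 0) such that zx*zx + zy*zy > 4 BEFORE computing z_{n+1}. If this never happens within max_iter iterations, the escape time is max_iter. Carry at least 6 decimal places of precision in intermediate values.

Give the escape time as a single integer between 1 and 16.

z_0 = 0 + 0i, c = 0.5980 + -0.4380i
Iter 1: z = 0.5980 + -0.4380i, |z|^2 = 0.5494
Iter 2: z = 0.7638 + -0.9618i, |z|^2 = 1.5085
Iter 3: z = 0.2562 + -1.9072i, |z|^2 = 3.7032
Iter 4: z = -2.9739 + -1.4152i, |z|^2 = 10.8471
Escaped at iteration 4

Answer: 4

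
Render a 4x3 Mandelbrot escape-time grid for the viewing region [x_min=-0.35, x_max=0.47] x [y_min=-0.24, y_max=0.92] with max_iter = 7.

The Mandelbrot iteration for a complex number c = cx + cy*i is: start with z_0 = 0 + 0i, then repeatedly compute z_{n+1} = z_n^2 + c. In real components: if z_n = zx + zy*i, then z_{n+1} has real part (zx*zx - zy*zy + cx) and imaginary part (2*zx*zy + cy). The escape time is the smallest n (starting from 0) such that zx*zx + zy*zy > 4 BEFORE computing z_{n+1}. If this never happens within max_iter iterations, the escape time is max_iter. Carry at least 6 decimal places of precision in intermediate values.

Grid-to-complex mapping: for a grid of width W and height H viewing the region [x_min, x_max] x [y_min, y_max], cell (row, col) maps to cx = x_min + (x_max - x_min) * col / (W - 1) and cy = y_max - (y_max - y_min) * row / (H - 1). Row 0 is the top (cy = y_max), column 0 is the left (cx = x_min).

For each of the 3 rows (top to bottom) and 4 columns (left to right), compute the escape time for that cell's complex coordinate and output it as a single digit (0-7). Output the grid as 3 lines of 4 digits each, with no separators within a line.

(row=0, col=0): c = -0.3500 + 0.9200i → escape time 5
(row=0, col=1): c = -0.0767 + 0.9200i → escape time 7
(row=0, col=2): c = 0.1967 + 0.9200i → escape time 4
(row=0, col=3): c = 0.4700 + 0.9200i → escape time 3
(row=1, col=0): c = -0.3500 + 0.3400i → escape time 7
(row=1, col=1): c = -0.0767 + 0.3400i → escape time 7
(row=1, col=2): c = 0.1967 + 0.3400i → escape time 7
(row=1, col=3): c = 0.4700 + 0.3400i → escape time 7
(row=2, col=0): c = -0.3500 + -0.2400i → escape time 7
(row=2, col=1): c = -0.0767 + -0.2400i → escape time 7
(row=2, col=2): c = 0.1967 + -0.2400i → escape time 7
(row=2, col=3): c = 0.4700 + -0.2400i → escape time 6

Answer: 5743
7777
7776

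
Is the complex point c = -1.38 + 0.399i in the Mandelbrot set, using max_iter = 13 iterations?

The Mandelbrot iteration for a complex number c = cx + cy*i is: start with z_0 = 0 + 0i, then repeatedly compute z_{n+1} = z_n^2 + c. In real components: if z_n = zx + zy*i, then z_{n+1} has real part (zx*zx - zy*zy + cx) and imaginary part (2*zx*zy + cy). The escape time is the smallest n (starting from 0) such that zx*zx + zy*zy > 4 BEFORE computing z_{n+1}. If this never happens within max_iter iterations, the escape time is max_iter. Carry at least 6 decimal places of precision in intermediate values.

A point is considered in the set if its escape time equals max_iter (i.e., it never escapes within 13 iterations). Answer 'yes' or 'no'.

z_0 = 0 + 0i, c = -1.3800 + 0.3990i
Iter 1: z = -1.3800 + 0.3990i, |z|^2 = 2.0636
Iter 2: z = 0.3652 + -0.7022i, |z|^2 = 0.6265
Iter 3: z = -1.7398 + -0.1139i, |z|^2 = 3.0398
Iter 4: z = 1.6338 + 0.7954i, |z|^2 = 3.3020
Iter 5: z = 0.6568 + 2.9980i, |z|^2 = 9.4193
Escaped at iteration 5

Answer: no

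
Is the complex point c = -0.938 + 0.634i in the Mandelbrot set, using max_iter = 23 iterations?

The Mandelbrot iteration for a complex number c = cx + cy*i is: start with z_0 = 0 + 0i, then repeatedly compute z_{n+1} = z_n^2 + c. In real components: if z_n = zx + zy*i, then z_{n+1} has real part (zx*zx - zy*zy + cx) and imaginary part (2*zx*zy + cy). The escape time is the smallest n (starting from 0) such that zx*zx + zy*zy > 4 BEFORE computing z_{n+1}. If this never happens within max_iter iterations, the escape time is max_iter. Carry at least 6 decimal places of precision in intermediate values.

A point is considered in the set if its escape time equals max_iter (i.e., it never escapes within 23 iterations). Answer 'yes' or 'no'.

Answer: no

Derivation:
z_0 = 0 + 0i, c = -0.9380 + 0.6340i
Iter 1: z = -0.9380 + 0.6340i, |z|^2 = 1.2818
Iter 2: z = -0.4601 + -0.5554i, |z|^2 = 0.5202
Iter 3: z = -1.0347 + 1.1451i, |z|^2 = 2.3819
Iter 4: z = -1.1785 + -1.7357i, |z|^2 = 4.4016
Escaped at iteration 4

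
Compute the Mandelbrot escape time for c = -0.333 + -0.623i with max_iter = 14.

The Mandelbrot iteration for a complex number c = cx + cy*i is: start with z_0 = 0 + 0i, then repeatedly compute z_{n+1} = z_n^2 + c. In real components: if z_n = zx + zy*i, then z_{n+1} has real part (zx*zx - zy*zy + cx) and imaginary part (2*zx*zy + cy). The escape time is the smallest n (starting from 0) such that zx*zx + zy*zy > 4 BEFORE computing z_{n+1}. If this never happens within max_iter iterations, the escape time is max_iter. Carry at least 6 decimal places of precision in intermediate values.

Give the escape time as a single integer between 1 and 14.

Answer: 14

Derivation:
z_0 = 0 + 0i, c = -0.3330 + -0.6230i
Iter 1: z = -0.3330 + -0.6230i, |z|^2 = 0.4990
Iter 2: z = -0.6102 + -0.2081i, |z|^2 = 0.4157
Iter 3: z = -0.0039 + -0.3690i, |z|^2 = 0.1362
Iter 4: z = -0.4692 + -0.6201i, |z|^2 = 0.6047
Iter 5: z = -0.4974 + -0.0411i, |z|^2 = 0.2491
Iter 6: z = -0.0873 + -0.5821i, |z|^2 = 0.3465
Iter 7: z = -0.6642 + -0.5214i, |z|^2 = 0.7131
Iter 8: z = -0.1637 + 0.0697i, |z|^2 = 0.0316
Iter 9: z = -0.3111 + -0.6458i, |z|^2 = 0.5138
Iter 10: z = -0.6533 + -0.2212i, |z|^2 = 0.4757
Iter 11: z = 0.0449 + -0.3339i, |z|^2 = 0.1135
Iter 12: z = -0.4425 + -0.6530i, |z|^2 = 0.6222
Iter 13: z = -0.5635 + -0.0451i, |z|^2 = 0.3196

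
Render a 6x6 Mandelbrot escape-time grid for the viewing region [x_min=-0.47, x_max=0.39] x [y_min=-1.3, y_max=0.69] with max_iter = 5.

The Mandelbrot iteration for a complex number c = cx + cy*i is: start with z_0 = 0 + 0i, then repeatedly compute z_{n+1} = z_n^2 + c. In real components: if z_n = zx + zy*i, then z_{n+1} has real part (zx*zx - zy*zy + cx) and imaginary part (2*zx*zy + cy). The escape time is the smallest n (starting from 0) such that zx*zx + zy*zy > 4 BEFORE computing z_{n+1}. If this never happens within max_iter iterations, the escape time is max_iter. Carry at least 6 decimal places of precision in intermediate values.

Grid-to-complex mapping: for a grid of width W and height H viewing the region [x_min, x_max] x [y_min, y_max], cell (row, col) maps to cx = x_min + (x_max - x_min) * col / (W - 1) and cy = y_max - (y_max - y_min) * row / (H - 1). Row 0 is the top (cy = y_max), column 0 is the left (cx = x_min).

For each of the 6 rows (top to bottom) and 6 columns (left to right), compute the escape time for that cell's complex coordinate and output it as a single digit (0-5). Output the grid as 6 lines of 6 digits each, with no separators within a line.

Answer: 555555
555555
555555
555555
455543
332222

Derivation:
(row=0, col=0): c = -0.4700 + 0.6900i → escape time 5
(row=0, col=1): c = -0.2980 + 0.6900i → escape time 5
(row=0, col=2): c = -0.1260 + 0.6900i → escape time 5
(row=0, col=3): c = 0.0460 + 0.6900i → escape time 5
(row=0, col=4): c = 0.2180 + 0.6900i → escape time 5
(row=0, col=5): c = 0.3900 + 0.6900i → escape time 5
(row=1, col=0): c = -0.4700 + 0.2920i → escape time 5
(row=1, col=1): c = -0.2980 + 0.2920i → escape time 5
(row=1, col=2): c = -0.1260 + 0.2920i → escape time 5
(row=1, col=3): c = 0.0460 + 0.2920i → escape time 5
(row=1, col=4): c = 0.2180 + 0.2920i → escape time 5
(row=1, col=5): c = 0.3900 + 0.2920i → escape time 5
(row=2, col=0): c = -0.4700 + -0.1060i → escape time 5
(row=2, col=1): c = -0.2980 + -0.1060i → escape time 5
(row=2, col=2): c = -0.1260 + -0.1060i → escape time 5
(row=2, col=3): c = 0.0460 + -0.1060i → escape time 5
(row=2, col=4): c = 0.2180 + -0.1060i → escape time 5
(row=2, col=5): c = 0.3900 + -0.1060i → escape time 5
(row=3, col=0): c = -0.4700 + -0.5040i → escape time 5
(row=3, col=1): c = -0.2980 + -0.5040i → escape time 5
(row=3, col=2): c = -0.1260 + -0.5040i → escape time 5
(row=3, col=3): c = 0.0460 + -0.5040i → escape time 5
(row=3, col=4): c = 0.2180 + -0.5040i → escape time 5
(row=3, col=5): c = 0.3900 + -0.5040i → escape time 5
(row=4, col=0): c = -0.4700 + -0.9020i → escape time 4
(row=4, col=1): c = -0.2980 + -0.9020i → escape time 5
(row=4, col=2): c = -0.1260 + -0.9020i → escape time 5
(row=4, col=3): c = 0.0460 + -0.9020i → escape time 5
(row=4, col=4): c = 0.2180 + -0.9020i → escape time 4
(row=4, col=5): c = 0.3900 + -0.9020i → escape time 3
(row=5, col=0): c = -0.4700 + -1.3000i → escape time 3
(row=5, col=1): c = -0.2980 + -1.3000i → escape time 3
(row=5, col=2): c = -0.1260 + -1.3000i → escape time 2
(row=5, col=3): c = 0.0460 + -1.3000i → escape time 2
(row=5, col=4): c = 0.2180 + -1.3000i → escape time 2
(row=5, col=5): c = 0.3900 + -1.3000i → escape time 2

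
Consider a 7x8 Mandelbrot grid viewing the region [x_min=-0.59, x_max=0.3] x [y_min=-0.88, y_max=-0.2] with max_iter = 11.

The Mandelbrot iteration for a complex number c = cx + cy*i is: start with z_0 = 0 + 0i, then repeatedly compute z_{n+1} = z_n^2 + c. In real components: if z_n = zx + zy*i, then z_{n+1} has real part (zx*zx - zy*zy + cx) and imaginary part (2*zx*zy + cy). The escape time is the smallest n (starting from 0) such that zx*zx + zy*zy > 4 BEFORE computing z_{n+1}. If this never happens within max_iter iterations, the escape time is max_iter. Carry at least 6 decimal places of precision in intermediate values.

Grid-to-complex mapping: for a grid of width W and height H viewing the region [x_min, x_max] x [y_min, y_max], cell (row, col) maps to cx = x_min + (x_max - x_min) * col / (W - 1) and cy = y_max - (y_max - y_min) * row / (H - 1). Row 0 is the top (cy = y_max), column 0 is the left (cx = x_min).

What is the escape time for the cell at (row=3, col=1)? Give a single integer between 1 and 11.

Answer: 11

Derivation:
z_0 = 0 + 0i, c = -0.4417 + -0.4914i
Iter 1: z = -0.4417 + -0.4914i, |z|^2 = 0.4366
Iter 2: z = -0.4881 + -0.0573i, |z|^2 = 0.2415
Iter 3: z = -0.2067 + -0.4355i, |z|^2 = 0.2324
Iter 4: z = -0.5886 + -0.3114i, |z|^2 = 0.4434
Iter 5: z = -0.1922 + -0.1249i, |z|^2 = 0.0525
Iter 6: z = -0.4203 + -0.4434i, |z|^2 = 0.3733
Iter 7: z = -0.4616 + -0.1187i, |z|^2 = 0.2272
Iter 8: z = -0.2427 + -0.3819i, |z|^2 = 0.2047
Iter 9: z = -0.5286 + -0.3061i, |z|^2 = 0.3731
Iter 10: z = -0.2560 + -0.1678i, |z|^2 = 0.0937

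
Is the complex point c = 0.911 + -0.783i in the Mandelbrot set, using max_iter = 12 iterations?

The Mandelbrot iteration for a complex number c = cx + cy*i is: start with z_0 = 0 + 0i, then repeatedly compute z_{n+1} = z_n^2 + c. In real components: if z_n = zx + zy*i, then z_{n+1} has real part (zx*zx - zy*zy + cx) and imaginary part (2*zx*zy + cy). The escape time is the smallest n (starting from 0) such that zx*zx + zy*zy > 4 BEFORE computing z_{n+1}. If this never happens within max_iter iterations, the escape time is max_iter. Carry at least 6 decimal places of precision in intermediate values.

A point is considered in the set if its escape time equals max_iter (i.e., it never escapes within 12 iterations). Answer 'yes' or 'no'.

Answer: no

Derivation:
z_0 = 0 + 0i, c = 0.9110 + -0.7830i
Iter 1: z = 0.9110 + -0.7830i, |z|^2 = 1.4430
Iter 2: z = 1.1278 + -2.2096i, |z|^2 = 6.1545
Escaped at iteration 2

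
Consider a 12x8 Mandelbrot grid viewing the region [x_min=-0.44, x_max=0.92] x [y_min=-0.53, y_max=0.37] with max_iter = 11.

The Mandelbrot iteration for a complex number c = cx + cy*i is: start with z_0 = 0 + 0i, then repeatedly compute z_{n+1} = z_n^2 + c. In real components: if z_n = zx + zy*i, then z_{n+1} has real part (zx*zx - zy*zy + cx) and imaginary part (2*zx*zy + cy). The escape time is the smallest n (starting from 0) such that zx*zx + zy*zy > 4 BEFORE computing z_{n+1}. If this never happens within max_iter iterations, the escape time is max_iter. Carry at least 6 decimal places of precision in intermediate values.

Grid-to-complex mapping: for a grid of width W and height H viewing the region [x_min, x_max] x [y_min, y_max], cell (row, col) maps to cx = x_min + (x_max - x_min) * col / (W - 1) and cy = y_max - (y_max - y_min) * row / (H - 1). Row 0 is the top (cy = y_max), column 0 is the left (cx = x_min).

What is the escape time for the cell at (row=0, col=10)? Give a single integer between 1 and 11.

Answer: 3

Derivation:
z_0 = 0 + 0i, c = 0.7964 + 0.3700i
Iter 1: z = 0.7964 + 0.3700i, |z|^2 = 0.7711
Iter 2: z = 1.2937 + 0.9593i, |z|^2 = 2.5938
Iter 3: z = 1.5496 + 2.8520i, |z|^2 = 10.5355
Escaped at iteration 3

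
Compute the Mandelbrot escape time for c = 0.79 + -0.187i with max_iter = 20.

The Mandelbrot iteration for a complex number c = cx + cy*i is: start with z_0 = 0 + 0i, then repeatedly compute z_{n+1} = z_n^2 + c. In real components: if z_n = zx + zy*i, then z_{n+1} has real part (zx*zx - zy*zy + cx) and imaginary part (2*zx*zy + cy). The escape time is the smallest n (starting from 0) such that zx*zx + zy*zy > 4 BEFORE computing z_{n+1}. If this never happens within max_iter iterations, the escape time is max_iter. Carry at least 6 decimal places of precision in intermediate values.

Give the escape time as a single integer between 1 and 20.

z_0 = 0 + 0i, c = 0.7900 + -0.1870i
Iter 1: z = 0.7900 + -0.1870i, |z|^2 = 0.6591
Iter 2: z = 1.3791 + -0.4825i, |z|^2 = 2.1348
Iter 3: z = 2.4592 + -1.5178i, |z|^2 = 8.3514
Escaped at iteration 3

Answer: 3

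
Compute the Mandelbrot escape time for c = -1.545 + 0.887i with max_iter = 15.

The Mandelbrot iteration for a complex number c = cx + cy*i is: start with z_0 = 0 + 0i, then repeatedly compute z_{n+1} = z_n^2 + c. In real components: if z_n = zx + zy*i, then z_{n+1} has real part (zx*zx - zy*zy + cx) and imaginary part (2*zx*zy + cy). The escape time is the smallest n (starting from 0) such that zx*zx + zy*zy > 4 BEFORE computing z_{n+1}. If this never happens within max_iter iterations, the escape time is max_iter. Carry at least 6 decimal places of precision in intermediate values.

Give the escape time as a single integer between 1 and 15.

z_0 = 0 + 0i, c = -1.5450 + 0.8870i
Iter 1: z = -1.5450 + 0.8870i, |z|^2 = 3.1738
Iter 2: z = 0.0553 + -1.8538i, |z|^2 = 3.4397
Iter 3: z = -4.9786 + 0.6821i, |z|^2 = 25.2521
Escaped at iteration 3

Answer: 3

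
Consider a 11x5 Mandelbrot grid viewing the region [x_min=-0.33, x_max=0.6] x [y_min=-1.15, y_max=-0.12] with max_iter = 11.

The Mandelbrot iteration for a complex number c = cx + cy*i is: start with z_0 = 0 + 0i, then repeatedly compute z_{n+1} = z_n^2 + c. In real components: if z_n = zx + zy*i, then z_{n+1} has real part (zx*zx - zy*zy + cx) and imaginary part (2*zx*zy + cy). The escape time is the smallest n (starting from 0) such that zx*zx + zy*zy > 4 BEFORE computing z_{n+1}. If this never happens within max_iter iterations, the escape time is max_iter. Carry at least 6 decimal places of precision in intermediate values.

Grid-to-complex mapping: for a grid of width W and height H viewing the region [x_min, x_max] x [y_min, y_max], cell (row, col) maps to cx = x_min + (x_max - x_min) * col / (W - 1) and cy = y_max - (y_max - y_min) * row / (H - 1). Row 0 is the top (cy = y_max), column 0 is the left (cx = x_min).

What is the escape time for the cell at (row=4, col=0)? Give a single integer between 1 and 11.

Answer: 4

Derivation:
z_0 = 0 + 0i, c = -0.3300 + -1.1500i
Iter 1: z = -0.3300 + -1.1500i, |z|^2 = 1.4314
Iter 2: z = -1.5436 + -0.3910i, |z|^2 = 2.5356
Iter 3: z = 1.8998 + 0.0571i, |z|^2 = 3.6126
Iter 4: z = 3.2761 + -0.9331i, |z|^2 = 11.6031
Escaped at iteration 4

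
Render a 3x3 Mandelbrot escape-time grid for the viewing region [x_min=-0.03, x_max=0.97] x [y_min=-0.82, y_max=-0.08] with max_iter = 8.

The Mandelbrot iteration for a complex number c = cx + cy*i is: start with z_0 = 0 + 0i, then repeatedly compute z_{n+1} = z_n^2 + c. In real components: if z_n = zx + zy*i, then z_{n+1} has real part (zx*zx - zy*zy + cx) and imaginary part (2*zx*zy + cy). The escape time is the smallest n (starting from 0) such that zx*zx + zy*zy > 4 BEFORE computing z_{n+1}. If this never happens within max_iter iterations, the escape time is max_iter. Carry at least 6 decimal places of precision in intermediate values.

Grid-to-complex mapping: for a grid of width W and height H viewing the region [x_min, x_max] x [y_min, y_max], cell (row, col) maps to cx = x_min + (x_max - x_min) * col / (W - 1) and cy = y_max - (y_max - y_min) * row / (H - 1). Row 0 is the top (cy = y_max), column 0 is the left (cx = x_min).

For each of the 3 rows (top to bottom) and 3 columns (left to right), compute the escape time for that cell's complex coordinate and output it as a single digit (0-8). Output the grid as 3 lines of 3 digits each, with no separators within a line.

Answer: 853
862
832

Derivation:
(row=0, col=0): c = -0.0300 + -0.0800i → escape time 8
(row=0, col=1): c = 0.4700 + -0.0800i → escape time 5
(row=0, col=2): c = 0.9700 + -0.0800i → escape time 3
(row=1, col=0): c = -0.0300 + -0.4500i → escape time 8
(row=1, col=1): c = 0.4700 + -0.4500i → escape time 6
(row=1, col=2): c = 0.9700 + -0.4500i → escape time 2
(row=2, col=0): c = -0.0300 + -0.8200i → escape time 8
(row=2, col=1): c = 0.4700 + -0.8200i → escape time 3
(row=2, col=2): c = 0.9700 + -0.8200i → escape time 2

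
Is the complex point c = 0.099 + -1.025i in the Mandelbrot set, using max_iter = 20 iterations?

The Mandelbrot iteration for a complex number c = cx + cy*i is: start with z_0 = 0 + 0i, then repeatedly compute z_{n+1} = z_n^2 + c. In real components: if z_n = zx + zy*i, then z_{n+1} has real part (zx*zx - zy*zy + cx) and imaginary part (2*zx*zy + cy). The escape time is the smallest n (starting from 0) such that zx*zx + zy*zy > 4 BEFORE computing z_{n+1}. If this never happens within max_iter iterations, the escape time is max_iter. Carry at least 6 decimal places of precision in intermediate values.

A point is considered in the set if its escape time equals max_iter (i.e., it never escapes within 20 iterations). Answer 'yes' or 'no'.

Answer: no

Derivation:
z_0 = 0 + 0i, c = 0.0990 + -1.0250i
Iter 1: z = 0.0990 + -1.0250i, |z|^2 = 1.0604
Iter 2: z = -0.9418 + -1.2279i, |z|^2 = 2.3949
Iter 3: z = -0.5218 + 1.2880i, |z|^2 = 1.9313
Iter 4: z = -1.2877 + -2.3693i, |z|^2 = 7.2716
Escaped at iteration 4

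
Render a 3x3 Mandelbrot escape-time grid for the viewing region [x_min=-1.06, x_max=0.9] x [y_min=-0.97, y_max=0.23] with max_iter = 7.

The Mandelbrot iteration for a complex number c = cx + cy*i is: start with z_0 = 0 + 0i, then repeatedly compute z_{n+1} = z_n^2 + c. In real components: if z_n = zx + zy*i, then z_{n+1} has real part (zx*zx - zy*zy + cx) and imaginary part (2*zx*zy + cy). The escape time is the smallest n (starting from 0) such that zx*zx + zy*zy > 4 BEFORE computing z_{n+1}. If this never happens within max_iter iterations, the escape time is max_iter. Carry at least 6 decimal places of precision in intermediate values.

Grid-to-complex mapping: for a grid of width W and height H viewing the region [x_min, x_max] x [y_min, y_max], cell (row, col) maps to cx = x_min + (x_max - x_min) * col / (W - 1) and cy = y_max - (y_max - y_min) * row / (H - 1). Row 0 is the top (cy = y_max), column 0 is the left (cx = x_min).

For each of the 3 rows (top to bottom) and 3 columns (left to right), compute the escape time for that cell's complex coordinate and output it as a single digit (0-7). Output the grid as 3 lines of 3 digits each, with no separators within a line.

Answer: 773
773
372

Derivation:
(row=0, col=0): c = -1.0600 + 0.2300i → escape time 7
(row=0, col=1): c = -0.0800 + 0.2300i → escape time 7
(row=0, col=2): c = 0.9000 + 0.2300i → escape time 3
(row=1, col=0): c = -1.0600 + -0.3700i → escape time 7
(row=1, col=1): c = -0.0800 + -0.3700i → escape time 7
(row=1, col=2): c = 0.9000 + -0.3700i → escape time 3
(row=2, col=0): c = -1.0600 + -0.9700i → escape time 3
(row=2, col=1): c = -0.0800 + -0.9700i → escape time 7
(row=2, col=2): c = 0.9000 + -0.9700i → escape time 2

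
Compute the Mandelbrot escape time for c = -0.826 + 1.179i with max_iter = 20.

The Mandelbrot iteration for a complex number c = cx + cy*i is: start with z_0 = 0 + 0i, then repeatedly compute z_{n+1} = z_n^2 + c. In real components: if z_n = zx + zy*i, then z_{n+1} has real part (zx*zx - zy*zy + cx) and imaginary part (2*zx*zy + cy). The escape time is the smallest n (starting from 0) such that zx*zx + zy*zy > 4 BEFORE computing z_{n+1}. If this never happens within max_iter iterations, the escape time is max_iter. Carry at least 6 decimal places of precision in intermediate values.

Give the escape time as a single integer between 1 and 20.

z_0 = 0 + 0i, c = -0.8260 + 1.1790i
Iter 1: z = -0.8260 + 1.1790i, |z|^2 = 2.0723
Iter 2: z = -1.5338 + -0.7687i, |z|^2 = 2.9433
Iter 3: z = 0.9355 + 3.5370i, |z|^2 = 13.3858
Escaped at iteration 3

Answer: 3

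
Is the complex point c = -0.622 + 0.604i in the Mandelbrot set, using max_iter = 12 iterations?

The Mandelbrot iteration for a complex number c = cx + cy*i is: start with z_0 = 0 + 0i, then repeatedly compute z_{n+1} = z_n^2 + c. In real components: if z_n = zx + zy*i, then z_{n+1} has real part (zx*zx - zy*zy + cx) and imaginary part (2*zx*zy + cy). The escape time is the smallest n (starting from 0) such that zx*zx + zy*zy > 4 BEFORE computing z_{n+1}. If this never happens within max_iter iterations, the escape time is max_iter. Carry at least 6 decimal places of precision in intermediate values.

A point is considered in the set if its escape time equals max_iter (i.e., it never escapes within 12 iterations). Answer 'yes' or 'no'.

Answer: no

Derivation:
z_0 = 0 + 0i, c = -0.6220 + 0.6040i
Iter 1: z = -0.6220 + 0.6040i, |z|^2 = 0.7517
Iter 2: z = -0.5999 + -0.1474i, |z|^2 = 0.3816
Iter 3: z = -0.2838 + 0.7808i, |z|^2 = 0.6902
Iter 4: z = -1.1512 + 0.1608i, |z|^2 = 1.3510
Iter 5: z = 0.6773 + 0.2338i, |z|^2 = 0.5134
Iter 6: z = -0.2179 + 0.9207i, |z|^2 = 0.8952
Iter 7: z = -1.4222 + 0.2027i, |z|^2 = 2.0637
Iter 8: z = 1.3595 + 0.0274i, |z|^2 = 1.8491
Iter 9: z = 1.2256 + 0.6785i, |z|^2 = 1.9624
Iter 10: z = 0.4197 + 2.2671i, |z|^2 = 5.3158
Escaped at iteration 10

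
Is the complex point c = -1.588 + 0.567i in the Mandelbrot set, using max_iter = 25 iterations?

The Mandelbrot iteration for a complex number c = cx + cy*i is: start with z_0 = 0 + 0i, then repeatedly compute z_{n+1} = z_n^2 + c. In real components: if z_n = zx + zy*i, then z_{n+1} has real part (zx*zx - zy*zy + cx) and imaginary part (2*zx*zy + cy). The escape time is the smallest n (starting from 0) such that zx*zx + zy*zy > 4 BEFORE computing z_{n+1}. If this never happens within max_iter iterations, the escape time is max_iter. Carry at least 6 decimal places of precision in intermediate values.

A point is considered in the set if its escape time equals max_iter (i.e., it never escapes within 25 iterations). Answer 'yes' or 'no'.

Answer: no

Derivation:
z_0 = 0 + 0i, c = -1.5880 + 0.5670i
Iter 1: z = -1.5880 + 0.5670i, |z|^2 = 2.8432
Iter 2: z = 0.6123 + -1.2338i, |z|^2 = 1.8971
Iter 3: z = -2.7354 + -0.9438i, |z|^2 = 8.3731
Escaped at iteration 3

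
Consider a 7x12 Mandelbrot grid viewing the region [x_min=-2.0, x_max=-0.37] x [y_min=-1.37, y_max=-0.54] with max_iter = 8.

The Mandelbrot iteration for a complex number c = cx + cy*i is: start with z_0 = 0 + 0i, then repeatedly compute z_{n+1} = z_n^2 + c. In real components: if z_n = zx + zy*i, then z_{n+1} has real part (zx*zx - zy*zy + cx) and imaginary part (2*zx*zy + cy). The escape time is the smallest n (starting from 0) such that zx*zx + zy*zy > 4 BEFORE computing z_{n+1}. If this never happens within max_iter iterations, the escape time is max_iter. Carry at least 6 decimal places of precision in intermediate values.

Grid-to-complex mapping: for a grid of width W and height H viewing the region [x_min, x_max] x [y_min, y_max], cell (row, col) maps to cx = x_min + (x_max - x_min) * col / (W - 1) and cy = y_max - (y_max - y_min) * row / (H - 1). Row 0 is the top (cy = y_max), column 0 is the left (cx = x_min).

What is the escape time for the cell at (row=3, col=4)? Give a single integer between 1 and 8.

z_0 = 0 + 0i, c = -0.9133 + -0.7664i
Iter 1: z = -0.9133 + -0.7664i, |z|^2 = 1.4215
Iter 2: z = -0.6665 + 0.6335i, |z|^2 = 0.8455
Iter 3: z = -0.8705 + -1.6108i, |z|^2 = 3.3525
Iter 4: z = -2.7503 + 2.0381i, |z|^2 = 11.7179
Escaped at iteration 4

Answer: 4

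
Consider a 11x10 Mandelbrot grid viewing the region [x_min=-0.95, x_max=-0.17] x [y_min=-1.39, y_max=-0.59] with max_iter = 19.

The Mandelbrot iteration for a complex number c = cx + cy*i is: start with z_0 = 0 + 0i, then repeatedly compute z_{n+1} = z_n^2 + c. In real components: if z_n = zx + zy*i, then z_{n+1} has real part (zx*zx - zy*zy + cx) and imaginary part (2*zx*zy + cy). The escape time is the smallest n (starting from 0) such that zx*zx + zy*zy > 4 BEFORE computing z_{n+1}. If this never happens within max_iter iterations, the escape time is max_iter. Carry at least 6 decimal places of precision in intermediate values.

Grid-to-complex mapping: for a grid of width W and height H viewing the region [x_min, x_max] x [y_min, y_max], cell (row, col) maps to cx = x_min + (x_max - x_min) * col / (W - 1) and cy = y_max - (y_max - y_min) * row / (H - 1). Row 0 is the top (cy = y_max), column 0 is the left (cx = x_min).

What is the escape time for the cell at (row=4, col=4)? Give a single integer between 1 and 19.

z_0 = 0 + 0i, c = -0.6380 + -0.9456i
Iter 1: z = -0.6380 + -0.9456i, |z|^2 = 1.3011
Iter 2: z = -1.1250 + 0.2610i, |z|^2 = 1.3338
Iter 3: z = 0.5596 + -1.5328i, |z|^2 = 2.6625
Iter 4: z = -2.6742 + -2.6610i, |z|^2 = 14.2323
Escaped at iteration 4

Answer: 4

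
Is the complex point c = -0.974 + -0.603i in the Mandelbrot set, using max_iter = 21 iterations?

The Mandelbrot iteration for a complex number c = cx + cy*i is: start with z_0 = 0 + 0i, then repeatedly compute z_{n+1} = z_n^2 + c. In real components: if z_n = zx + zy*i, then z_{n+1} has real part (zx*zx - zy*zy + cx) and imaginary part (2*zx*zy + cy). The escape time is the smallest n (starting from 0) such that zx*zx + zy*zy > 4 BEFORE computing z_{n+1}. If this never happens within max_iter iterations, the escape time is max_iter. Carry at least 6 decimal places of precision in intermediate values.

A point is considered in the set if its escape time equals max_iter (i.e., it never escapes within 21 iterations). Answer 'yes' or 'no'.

z_0 = 0 + 0i, c = -0.9740 + -0.6030i
Iter 1: z = -0.9740 + -0.6030i, |z|^2 = 1.3123
Iter 2: z = -0.3889 + 0.5716i, |z|^2 = 0.4780
Iter 3: z = -1.1495 + -1.0477i, |z|^2 = 2.4190
Iter 4: z = -0.7502 + 1.8056i, |z|^2 = 3.8230
Iter 5: z = -3.6713 + -3.3122i, |z|^2 = 24.4494
Escaped at iteration 5

Answer: no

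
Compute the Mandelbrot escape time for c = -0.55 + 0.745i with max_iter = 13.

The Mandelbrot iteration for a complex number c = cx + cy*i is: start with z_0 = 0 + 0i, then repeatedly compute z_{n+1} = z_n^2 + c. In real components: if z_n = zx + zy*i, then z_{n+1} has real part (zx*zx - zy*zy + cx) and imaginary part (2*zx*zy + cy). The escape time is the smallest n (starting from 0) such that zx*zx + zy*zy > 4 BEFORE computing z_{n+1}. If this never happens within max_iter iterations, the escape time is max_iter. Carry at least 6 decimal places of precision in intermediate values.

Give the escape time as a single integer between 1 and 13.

Answer: 6

Derivation:
z_0 = 0 + 0i, c = -0.5500 + 0.7450i
Iter 1: z = -0.5500 + 0.7450i, |z|^2 = 0.8575
Iter 2: z = -0.8025 + -0.0745i, |z|^2 = 0.6496
Iter 3: z = 0.0885 + 0.8646i, |z|^2 = 0.7553
Iter 4: z = -1.2897 + 0.8980i, |z|^2 = 2.4697
Iter 5: z = 0.3068 + -1.5713i, |z|^2 = 2.5631
Iter 6: z = -2.9248 + -0.2191i, |z|^2 = 8.6027
Escaped at iteration 6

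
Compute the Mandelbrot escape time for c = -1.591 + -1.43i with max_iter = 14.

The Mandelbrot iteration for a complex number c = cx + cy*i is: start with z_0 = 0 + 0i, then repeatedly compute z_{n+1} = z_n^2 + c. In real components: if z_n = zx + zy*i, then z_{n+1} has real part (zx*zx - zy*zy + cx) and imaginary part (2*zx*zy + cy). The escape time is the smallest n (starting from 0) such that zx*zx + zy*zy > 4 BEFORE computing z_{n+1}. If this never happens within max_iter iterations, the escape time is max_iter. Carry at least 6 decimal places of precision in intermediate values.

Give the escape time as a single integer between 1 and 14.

Answer: 1

Derivation:
z_0 = 0 + 0i, c = -1.5910 + -1.4300i
Iter 1: z = -1.5910 + -1.4300i, |z|^2 = 4.5762
Escaped at iteration 1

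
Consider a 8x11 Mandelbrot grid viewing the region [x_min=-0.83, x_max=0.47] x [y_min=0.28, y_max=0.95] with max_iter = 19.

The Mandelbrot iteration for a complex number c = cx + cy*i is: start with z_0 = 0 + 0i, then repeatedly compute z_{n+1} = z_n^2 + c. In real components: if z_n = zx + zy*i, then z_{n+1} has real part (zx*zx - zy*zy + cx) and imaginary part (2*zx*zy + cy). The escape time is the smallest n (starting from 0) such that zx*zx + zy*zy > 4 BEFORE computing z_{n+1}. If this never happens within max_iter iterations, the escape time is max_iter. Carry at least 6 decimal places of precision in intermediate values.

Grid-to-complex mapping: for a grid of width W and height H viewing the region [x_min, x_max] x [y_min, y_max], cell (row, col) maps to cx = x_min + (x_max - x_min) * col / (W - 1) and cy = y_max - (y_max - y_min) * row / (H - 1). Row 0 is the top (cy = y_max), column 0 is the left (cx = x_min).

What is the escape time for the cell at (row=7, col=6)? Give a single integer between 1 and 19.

z_0 = 0 + 0i, c = 0.2843 + 0.4810i
Iter 1: z = 0.2843 + 0.4810i, |z|^2 = 0.3122
Iter 2: z = 0.1337 + 0.7545i, |z|^2 = 0.5871
Iter 3: z = -0.2671 + 0.6828i, |z|^2 = 0.5376
Iter 4: z = -0.1106 + 0.1163i, |z|^2 = 0.0258
Iter 5: z = 0.2830 + 0.4553i, |z|^2 = 0.2874
Iter 6: z = 0.1571 + 0.7387i, |z|^2 = 0.5703
Iter 7: z = -0.2367 + 0.7131i, |z|^2 = 0.5645
Iter 8: z = -0.1682 + 0.1434i, |z|^2 = 0.0489
Iter 9: z = 0.2920 + 0.4327i, |z|^2 = 0.2725
Iter 10: z = 0.1823 + 0.7337i, |z|^2 = 0.5716
Iter 11: z = -0.2208 + 0.7485i, |z|^2 = 0.6090
Iter 12: z = -0.2272 + 0.1504i, |z|^2 = 0.0742
Iter 13: z = 0.3133 + 0.4127i, |z|^2 = 0.2684
Iter 14: z = 0.2121 + 0.7396i, |z|^2 = 0.5919
Iter 15: z = -0.2177 + 0.7948i, |z|^2 = 0.6790
Iter 16: z = -0.3000 + 0.1350i, |z|^2 = 0.1082
Iter 17: z = 0.3561 + 0.4000i, |z|^2 = 0.2868
Iter 18: z = 0.2511 + 0.7658i, |z|^2 = 0.6495

Answer: 19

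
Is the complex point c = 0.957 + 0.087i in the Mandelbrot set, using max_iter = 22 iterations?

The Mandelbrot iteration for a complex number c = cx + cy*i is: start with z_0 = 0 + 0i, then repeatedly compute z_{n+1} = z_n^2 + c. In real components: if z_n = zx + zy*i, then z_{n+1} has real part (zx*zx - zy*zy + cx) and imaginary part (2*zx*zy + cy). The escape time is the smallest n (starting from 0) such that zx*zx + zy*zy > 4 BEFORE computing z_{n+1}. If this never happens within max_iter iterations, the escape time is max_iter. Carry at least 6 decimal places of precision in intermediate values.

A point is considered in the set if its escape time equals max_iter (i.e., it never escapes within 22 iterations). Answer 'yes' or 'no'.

z_0 = 0 + 0i, c = 0.9570 + 0.0870i
Iter 1: z = 0.9570 + 0.0870i, |z|^2 = 0.9234
Iter 2: z = 1.8653 + 0.2535i, |z|^2 = 3.5435
Iter 3: z = 4.3720 + 1.0328i, |z|^2 = 20.1810
Escaped at iteration 3

Answer: no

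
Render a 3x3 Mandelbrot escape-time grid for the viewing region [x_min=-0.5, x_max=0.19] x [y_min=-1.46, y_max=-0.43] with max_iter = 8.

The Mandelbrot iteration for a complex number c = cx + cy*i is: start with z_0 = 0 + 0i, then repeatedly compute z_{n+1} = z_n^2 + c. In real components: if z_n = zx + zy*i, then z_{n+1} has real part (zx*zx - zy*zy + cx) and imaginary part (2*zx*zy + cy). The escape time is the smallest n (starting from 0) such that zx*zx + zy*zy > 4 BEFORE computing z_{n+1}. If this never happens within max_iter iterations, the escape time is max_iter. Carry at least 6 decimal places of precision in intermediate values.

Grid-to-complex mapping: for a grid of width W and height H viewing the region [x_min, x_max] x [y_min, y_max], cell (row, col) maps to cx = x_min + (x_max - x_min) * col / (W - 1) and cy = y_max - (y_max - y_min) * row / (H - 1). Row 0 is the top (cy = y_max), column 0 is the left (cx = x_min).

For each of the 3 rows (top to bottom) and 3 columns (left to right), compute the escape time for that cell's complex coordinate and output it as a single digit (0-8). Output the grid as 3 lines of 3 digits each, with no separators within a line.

Answer: 888
484
222

Derivation:
(row=0, col=0): c = -0.5000 + -0.4300i → escape time 8
(row=0, col=1): c = -0.1550 + -0.4300i → escape time 8
(row=0, col=2): c = 0.1900 + -0.4300i → escape time 8
(row=1, col=0): c = -0.5000 + -0.9450i → escape time 4
(row=1, col=1): c = -0.1550 + -0.9450i → escape time 8
(row=1, col=2): c = 0.1900 + -0.9450i → escape time 4
(row=2, col=0): c = -0.5000 + -1.4600i → escape time 2
(row=2, col=1): c = -0.1550 + -1.4600i → escape time 2
(row=2, col=2): c = 0.1900 + -1.4600i → escape time 2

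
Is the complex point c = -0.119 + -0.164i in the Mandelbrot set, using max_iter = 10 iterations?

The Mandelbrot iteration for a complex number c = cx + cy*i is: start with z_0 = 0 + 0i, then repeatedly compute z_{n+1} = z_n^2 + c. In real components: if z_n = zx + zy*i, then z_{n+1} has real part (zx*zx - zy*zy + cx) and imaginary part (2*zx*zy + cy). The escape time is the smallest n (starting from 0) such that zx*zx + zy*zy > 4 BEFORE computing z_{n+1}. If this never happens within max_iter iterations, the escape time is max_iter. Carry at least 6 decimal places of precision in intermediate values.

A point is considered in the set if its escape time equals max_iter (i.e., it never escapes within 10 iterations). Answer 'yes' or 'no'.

Answer: yes

Derivation:
z_0 = 0 + 0i, c = -0.1190 + -0.1640i
Iter 1: z = -0.1190 + -0.1640i, |z|^2 = 0.0411
Iter 2: z = -0.1317 + -0.1250i, |z|^2 = 0.0330
Iter 3: z = -0.1173 + -0.1311i, |z|^2 = 0.0309
Iter 4: z = -0.1224 + -0.1333i, |z|^2 = 0.0327
Iter 5: z = -0.1218 + -0.1314i, |z|^2 = 0.0321
Iter 6: z = -0.1214 + -0.1320i, |z|^2 = 0.0322
Iter 7: z = -0.1217 + -0.1319i, |z|^2 = 0.0322
Iter 8: z = -0.1216 + -0.1319i, |z|^2 = 0.0322
Iter 9: z = -0.1216 + -0.1319i, |z|^2 = 0.0322
Did not escape in 10 iterations → in set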